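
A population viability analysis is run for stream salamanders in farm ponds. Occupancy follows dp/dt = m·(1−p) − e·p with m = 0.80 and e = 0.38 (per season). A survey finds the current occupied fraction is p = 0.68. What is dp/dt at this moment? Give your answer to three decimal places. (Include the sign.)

-0.002

Colonization term: m·(1−p) = 0.80×0.3200 = 0.25600.
Extinction term: e·p = 0.25840.
dp/dt = 0.25600 − 0.25840 = -0.00240.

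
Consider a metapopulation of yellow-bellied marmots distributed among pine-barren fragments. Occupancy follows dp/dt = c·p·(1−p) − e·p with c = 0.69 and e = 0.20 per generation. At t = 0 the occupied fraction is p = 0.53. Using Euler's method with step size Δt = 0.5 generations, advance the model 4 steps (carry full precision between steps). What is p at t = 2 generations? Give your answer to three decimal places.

Update rule: p ← p + [c·p·(1−p) − e·p]·Δt with Δt = 0.5.
step 1: Δp = +0.03294, p = 0.56294
step 2: Δp = +0.02859, p = 0.59153
step 3: Δp = +0.02421, p = 0.61574
step 4: Δp = +0.02006, p = 0.63579

0.636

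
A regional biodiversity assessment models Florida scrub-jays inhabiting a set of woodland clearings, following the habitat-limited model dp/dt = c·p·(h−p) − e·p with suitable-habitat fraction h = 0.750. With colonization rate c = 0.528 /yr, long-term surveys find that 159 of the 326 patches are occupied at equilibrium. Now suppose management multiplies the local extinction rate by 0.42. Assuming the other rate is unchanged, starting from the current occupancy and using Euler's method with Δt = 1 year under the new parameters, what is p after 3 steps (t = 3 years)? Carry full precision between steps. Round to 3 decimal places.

Observed p* = 159/326 = 0.48773.
Balance c(h−p*) = e gives e = 0.528×(0.75 − 0.48773) = 0.13848.
Starting from p₀ = 0.48773; update p ← p + (dp/dt)·Δt with the new parameters.
step 1: Δp = +0.03917, p = 0.52690
step 2: Δp = +0.03142, p = 0.55832
step 3: Δp = +0.02403, p = 0.58236

0.582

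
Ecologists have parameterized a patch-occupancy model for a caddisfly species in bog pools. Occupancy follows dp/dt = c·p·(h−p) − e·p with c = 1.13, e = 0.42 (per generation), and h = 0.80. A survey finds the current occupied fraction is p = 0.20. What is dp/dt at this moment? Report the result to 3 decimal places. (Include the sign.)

Colonization term: c·p·(h−p) = 1.13×0.20×0.6000 = 0.13560.
Extinction term: e·p = 0.08400.
dp/dt = 0.13560 − 0.08400 = 0.05160.

0.052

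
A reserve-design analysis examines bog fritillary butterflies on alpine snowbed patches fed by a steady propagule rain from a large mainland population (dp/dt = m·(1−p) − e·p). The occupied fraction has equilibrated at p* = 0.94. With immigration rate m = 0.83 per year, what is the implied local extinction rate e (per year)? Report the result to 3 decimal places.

At equilibrium m(1−p*) = e·p*, so e = m(1−p*)/p*.
e = 0.83 × 0.0600 / 0.94 = 0.0530.

0.053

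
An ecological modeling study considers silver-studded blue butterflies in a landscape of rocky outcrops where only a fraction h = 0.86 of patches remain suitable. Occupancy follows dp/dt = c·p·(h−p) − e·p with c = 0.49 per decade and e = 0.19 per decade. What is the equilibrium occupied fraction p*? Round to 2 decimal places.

0.47

Setting dp/dt = 0 and dividing by p* gives c·(h−p*) = e.
So p* = h − e/c = 0.86 − 0.19/0.49 = 0.86 − 0.3878 = 0.4722.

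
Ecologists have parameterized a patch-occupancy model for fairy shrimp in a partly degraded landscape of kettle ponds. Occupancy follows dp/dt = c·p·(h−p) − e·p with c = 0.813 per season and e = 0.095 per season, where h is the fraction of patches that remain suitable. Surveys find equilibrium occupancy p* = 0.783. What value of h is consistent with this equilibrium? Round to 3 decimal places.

At equilibrium c(h−p*) = e, so h = p* + e/c.
h = 0.783 + 0.095/0.813 = 0.783 + 0.1169 = 0.8999.

0.900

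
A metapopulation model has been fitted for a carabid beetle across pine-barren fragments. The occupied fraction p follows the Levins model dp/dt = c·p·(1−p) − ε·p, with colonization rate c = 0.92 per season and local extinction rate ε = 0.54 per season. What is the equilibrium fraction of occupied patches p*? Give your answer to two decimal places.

Setting dp/dt = 0 and dividing through by p* gives c·(1−p*) = ε.
So p* = 1 − ε/c = 1 − 0.54/0.92 = 1 − 0.5870 = 0.4130.

0.41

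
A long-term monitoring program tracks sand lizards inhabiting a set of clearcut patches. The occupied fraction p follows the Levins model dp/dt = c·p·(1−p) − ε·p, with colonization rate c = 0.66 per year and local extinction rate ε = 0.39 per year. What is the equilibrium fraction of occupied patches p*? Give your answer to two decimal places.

0.41

At equilibrium, colonization balances extinction: c·p*·(1−p*) = ε·p*.
So p* = 1 − ε/c = 1 − 0.39/0.66 = 1 − 0.5909 = 0.4091.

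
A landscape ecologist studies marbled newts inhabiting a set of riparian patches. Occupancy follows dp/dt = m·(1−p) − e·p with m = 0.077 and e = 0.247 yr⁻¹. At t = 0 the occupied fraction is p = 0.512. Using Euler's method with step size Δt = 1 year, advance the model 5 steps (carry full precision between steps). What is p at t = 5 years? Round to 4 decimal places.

0.2764

Update rule: p ← p + [m·(1−p) − e·p]·Δt with Δt = 1.
p: 0.51200 → 0.42311  (Δp = -0.08889)
p: 0.42311 → 0.36302  (Δp = -0.06009)
p: 0.36302 → 0.32240  (Δp = -0.04062)
p: 0.32240 → 0.29495  (Δp = -0.02746)
p: 0.29495 → 0.27638  (Δp = -0.01856)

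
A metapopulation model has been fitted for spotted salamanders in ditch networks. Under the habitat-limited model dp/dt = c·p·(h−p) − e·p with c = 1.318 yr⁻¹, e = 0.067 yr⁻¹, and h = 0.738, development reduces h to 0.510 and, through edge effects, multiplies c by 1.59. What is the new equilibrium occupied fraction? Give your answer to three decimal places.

Before: p* = h − e/c = 0.738 − 0.067/1.318 = 0.738 − 0.0508 = 0.6872.
After: c = 2.09562, e = 0.067, h = 0.510; p* = 0.510 − 0.067/2.09562 = 0.4780.

0.478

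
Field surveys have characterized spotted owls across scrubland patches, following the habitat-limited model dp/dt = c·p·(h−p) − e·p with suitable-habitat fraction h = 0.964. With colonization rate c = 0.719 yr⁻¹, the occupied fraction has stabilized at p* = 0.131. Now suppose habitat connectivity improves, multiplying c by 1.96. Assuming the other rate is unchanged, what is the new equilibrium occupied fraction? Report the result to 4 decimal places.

0.5390

Balance c(h−p*) = e gives e = 0.719×(0.964 − 0.13100) = 0.59893.
New p* = 0.964 − e/c = 0.964 − 0.59893/1.40924 = 0.53900.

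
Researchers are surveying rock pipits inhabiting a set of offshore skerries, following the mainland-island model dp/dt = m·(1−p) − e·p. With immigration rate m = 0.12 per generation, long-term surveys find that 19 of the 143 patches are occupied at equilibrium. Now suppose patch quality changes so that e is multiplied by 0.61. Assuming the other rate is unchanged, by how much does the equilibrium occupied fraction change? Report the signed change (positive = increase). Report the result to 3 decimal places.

0.068

Observed p* = 19/143 = 0.13287.
Balance m(1−p*) = e·p* gives e = m(1−p*)/p* = 0.12×0.86713/0.13287 = 0.78314.
New p* = m/(m+e) = 0.12000/(0.12000+0.47772) = 0.20076.
Δp* = 0.20076 − 0.13287 = +0.06789.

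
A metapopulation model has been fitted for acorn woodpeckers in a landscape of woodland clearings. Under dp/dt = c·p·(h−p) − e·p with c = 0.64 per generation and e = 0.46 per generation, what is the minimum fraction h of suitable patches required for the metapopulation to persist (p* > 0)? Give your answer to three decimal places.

0.719

p* = h − e/c is positive only when h > e/c.
h_min = e/c = 0.46/0.64 = 0.7188.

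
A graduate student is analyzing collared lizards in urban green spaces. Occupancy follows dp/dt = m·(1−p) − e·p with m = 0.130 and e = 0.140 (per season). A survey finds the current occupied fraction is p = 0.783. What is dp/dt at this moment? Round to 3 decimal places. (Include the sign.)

-0.081

Colonization term: m·(1−p) = 0.130×0.2170 = 0.02821.
Extinction term: e·p = 0.10962.
dp/dt = 0.02821 − 0.10962 = -0.08141.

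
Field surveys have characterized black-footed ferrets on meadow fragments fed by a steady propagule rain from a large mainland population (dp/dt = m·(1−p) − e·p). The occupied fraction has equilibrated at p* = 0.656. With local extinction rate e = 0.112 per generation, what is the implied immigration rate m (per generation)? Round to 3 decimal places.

At equilibrium m(1−p*) = e·p*, so m = e·p*/(1−p*).
m = 0.112 × 0.656 / 0.3440 = 0.0735/0.3440 = 0.2136.

0.214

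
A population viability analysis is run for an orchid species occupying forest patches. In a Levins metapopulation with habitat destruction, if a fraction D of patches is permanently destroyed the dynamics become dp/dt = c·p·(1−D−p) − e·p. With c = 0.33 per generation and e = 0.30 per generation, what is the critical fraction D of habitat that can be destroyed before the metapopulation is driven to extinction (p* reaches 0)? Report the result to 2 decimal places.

The nontrivial equilibrium is p* = (1−D) − e/c; extinction occurs when this hits zero.
So D_crit = 1 − e/c = 1 − 0.30/0.33 = 1 − 0.9091 = 0.0909.
This equals the undisturbed p*, a classic result of Lande's extension.

0.09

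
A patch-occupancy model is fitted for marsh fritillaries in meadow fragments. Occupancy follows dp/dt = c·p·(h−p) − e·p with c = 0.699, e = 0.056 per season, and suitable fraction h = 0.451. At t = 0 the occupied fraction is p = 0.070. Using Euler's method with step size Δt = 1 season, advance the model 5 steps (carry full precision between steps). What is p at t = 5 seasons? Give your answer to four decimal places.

Update rule: p ← p + [c·p·(h−p) − e·p]·Δt with Δt = 1.
t = 1: p = 0.07000 + (+0.01472) = 0.08472
t = 2: p = 0.08472 + (+0.01695) = 0.10167
t = 3: p = 0.10167 + (+0.01913) = 0.12080
t = 4: p = 0.12080 + (+0.02112) = 0.14192
t = 5: p = 0.14192 + (+0.02271) = 0.16463

0.1646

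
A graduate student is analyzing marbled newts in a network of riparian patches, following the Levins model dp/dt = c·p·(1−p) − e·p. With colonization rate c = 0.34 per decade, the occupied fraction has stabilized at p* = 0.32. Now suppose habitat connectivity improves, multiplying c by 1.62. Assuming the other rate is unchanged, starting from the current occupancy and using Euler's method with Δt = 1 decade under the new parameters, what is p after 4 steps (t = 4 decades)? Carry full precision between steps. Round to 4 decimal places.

Balance c(1−p*) = e gives e = 0.34×(1 − 0.32000) = 0.23120.
Starting from p₀ = 0.32000; update p ← p + (dp/dt)·Δt with the new parameters.
p: 0.32000 → 0.36587  (Δp = +0.04587)
p: 0.36587 → 0.40907  (Δp = +0.04320)
p: 0.40907 → 0.44764  (Δp = +0.03857)
p: 0.44764 → 0.48034  (Δp = +0.03270)

0.4803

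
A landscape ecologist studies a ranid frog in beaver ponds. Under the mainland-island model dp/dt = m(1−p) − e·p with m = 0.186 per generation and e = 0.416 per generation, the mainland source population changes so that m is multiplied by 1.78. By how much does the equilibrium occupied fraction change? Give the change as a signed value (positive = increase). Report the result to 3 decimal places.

Before: p* = 0.186/(0.186+0.416) = 0.3090.
After: m = 0.33108, e = 0.416; p* = 0.33108/0.7471 = 0.4432.
Δp* = 0.4432 − 0.3090 = +0.1342.

0.134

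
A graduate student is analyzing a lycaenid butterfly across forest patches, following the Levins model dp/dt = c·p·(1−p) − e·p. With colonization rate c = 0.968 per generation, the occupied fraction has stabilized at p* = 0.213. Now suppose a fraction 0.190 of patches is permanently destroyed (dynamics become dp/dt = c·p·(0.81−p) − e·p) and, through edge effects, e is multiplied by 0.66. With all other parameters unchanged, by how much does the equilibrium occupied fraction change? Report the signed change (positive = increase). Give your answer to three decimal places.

Balance c(1−p*) = e gives e = 0.968×(1 − 0.21300) = 0.76182.
New p* = 0.81 − e/c = 0.81 − 0.50280/0.96800 = 0.29058.
Δp* = 0.29058 − 0.21300 = +0.07758.

0.078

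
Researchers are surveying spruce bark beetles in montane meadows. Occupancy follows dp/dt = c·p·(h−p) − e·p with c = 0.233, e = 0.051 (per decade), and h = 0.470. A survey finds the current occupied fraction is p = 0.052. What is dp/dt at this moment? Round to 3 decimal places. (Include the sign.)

Colonization term: c·p·(h−p) = 0.233×0.052×0.4180 = 0.00506.
Extinction term: e·p = 0.00265.
dp/dt = 0.00506 − 0.00265 = 0.00241.

0.002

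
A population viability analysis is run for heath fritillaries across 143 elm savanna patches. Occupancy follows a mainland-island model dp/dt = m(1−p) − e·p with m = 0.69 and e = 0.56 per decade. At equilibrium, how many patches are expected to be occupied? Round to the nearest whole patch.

p* = m/(m+e) = 0.69/1.2500 = 0.5520.
Expected occupied patches = N × p* = 143 × 0.5520 = 78.94 ≈ 79.

79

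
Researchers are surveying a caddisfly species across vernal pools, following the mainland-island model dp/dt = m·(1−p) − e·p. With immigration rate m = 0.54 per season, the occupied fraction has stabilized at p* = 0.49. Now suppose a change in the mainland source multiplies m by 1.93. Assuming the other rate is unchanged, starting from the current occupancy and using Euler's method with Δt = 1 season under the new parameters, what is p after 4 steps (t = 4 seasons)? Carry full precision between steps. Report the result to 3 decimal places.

0.628

Balance m(1−p*) = e·p* gives e = m(1−p*)/p* = 0.54×0.51000/0.49000 = 0.56204.
Starting from p₀ = 0.49000; update p ← p + (dp/dt)·Δt with the new parameters.
step 1: Δp = +0.25612, p = 0.74612
step 2: Δp = -0.15476, p = 0.59136
step 3: Δp = +0.09351, p = 0.68487
step 4: Δp = -0.05650, p = 0.62837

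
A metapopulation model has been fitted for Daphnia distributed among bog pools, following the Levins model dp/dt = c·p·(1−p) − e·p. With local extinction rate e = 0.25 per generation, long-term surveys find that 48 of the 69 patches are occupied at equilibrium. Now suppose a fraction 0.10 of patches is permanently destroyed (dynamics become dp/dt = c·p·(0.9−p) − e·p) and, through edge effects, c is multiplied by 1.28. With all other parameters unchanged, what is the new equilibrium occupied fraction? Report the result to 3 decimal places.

Observed p* = 48/69 = 0.69565.
Balance c(1−p*) = e gives c = e/(1 − 0.69565) = 0.25/0.30435 = 0.82142.
New p* = 0.9 − e/c = 0.9 − 0.25000/1.05142 = 0.66223.

0.662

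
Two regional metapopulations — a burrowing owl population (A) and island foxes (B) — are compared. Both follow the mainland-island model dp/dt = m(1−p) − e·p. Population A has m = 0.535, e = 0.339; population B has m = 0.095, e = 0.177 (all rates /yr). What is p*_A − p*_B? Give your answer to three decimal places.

0.263

A: p*_A = m/(m+e) = 0.535/0.8740 = 0.6121.
B: p*_B = 0.095/0.2720 = 0.3493.
p*_A − p*_B = 0.6121 − 0.3493 = 0.2629.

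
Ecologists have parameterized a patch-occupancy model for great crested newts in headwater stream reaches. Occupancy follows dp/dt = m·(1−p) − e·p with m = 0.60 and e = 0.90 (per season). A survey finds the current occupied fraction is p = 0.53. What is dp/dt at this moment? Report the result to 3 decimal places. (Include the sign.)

-0.195

Colonization term: m·(1−p) = 0.60×0.4700 = 0.28200.
Extinction term: e·p = 0.47700.
dp/dt = 0.28200 − 0.47700 = -0.19500.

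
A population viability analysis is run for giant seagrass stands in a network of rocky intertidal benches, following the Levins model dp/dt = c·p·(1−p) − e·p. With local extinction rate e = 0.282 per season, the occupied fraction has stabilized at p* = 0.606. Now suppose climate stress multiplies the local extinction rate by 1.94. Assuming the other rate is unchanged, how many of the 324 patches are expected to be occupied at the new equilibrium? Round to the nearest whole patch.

76

Balance c(1−p*) = e gives c = e/(1 − 0.60600) = 0.282/0.39400 = 0.71574.
New p* = 1 − e/c = 1 − 0.54708/0.71574 = 0.23564.
Expected occupied = 324 × 0.23564 = 76.35 ≈ 76.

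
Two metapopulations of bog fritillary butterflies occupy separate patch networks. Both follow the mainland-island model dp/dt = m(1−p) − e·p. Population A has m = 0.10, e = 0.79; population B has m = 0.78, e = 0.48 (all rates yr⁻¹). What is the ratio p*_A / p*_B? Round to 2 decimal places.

0.18

A: p*_A = m/(m+e) = 0.10/0.8900 = 0.1124.
B: p*_B = 0.78/1.2600 = 0.6190.
p*_A / p*_B = 0.1124/0.6190 = 0.1815.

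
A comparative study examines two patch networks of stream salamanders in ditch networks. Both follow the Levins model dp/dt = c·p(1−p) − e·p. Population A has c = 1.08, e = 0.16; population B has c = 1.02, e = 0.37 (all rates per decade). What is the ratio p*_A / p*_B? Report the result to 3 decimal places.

1.337

A: p*_A = 1 − 0.16/1.08 = 0.8519.
B: p*_B = 1 − 0.37/1.02 = 0.6373.
p*_A / p*_B = 0.8519/0.6373 = 1.3368.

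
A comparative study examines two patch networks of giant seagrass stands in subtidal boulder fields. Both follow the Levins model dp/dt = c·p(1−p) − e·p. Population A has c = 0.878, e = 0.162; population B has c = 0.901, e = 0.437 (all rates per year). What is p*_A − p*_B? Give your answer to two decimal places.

A: p*_A = 1 − 0.162/0.878 = 0.8155.
B: p*_B = 1 − 0.437/0.901 = 0.5150.
p*_A − p*_B = 0.8155 − 0.5150 = 0.3005.

0.30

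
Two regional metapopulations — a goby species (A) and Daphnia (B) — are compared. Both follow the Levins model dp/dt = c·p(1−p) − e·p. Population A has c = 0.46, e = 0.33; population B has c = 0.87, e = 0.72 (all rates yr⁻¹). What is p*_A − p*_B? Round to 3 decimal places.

A: p*_A = 1 − 0.33/0.46 = 0.2826.
B: p*_B = 1 − 0.72/0.87 = 0.1724.
p*_A − p*_B = 0.2826 − 0.1724 = 0.1102.

0.110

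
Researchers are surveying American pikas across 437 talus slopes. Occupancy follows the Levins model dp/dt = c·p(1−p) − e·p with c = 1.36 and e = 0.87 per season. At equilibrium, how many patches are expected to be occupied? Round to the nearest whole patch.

p* = 1 − e/c = 1 − 0.87/1.36 = 0.3603.
Expected occupied patches = N × p* = 437 × 0.3603 = 157.45 ≈ 157.

157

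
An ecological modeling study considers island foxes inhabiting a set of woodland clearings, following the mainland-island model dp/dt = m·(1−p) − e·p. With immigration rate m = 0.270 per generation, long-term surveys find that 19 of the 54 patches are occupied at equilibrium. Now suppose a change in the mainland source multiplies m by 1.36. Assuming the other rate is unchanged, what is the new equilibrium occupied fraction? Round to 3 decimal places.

0.425

Observed p* = 19/54 = 0.35185.
Balance m(1−p*) = e·p* gives e = m(1−p*)/p* = 0.270×0.64815/0.35185 = 0.49737.
New p* = m/(m+e) = 0.36720/(0.36720+0.49737) = 0.42472.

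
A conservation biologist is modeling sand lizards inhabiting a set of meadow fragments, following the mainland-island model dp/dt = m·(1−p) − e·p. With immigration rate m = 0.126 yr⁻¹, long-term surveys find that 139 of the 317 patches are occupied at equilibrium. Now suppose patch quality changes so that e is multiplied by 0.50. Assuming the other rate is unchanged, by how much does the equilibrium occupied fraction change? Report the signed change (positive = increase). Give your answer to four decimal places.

Observed p* = 139/317 = 0.43849.
Balance m(1−p*) = e·p* gives e = m(1−p*)/p* = 0.126×0.56151/0.43849 = 0.16135.
New p* = m/(m+e) = 0.12600/(0.12600+0.08067) = 0.60967.
Δp* = 0.60967 − 0.43849 = +0.17118.

0.1712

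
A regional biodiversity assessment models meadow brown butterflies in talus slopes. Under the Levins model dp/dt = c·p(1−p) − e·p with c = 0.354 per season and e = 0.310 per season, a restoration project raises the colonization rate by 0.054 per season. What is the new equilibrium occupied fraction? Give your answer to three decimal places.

0.240

Before: p* = 1 − 0.310/0.354 = 0.1243.
After the change, c = 0.408, e = 0.31, so p* = 1 − 0.31/0.408 = 0.2402.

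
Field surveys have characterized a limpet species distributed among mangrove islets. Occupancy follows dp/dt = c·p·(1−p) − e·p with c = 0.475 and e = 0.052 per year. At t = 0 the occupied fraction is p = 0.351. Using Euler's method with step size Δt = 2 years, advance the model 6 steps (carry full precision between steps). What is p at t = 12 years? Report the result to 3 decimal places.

Update rule: p ← p + [c·p·(1−p) − e·p]·Δt with Δt = 2.
p: 0.35100 → 0.53091  (Δp = +0.17991)
p: 0.53091 → 0.71228  (Δp = +0.18138)
p: 0.71228 → 0.83289  (Δp = +0.12061)
p: 0.83289 → 0.87850  (Δp = +0.04560)
p: 0.87850 → 0.88854  (Δp = +0.01004)
p: 0.88854 → 0.89022  (Δp = +0.00168)

0.890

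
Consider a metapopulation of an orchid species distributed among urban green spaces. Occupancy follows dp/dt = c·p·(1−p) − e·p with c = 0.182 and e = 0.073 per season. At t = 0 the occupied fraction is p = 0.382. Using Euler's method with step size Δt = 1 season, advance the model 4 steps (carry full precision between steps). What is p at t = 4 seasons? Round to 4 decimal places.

0.4391

Update rule: p ← p + [c·p·(1−p) − e·p]·Δt with Δt = 1.
  1  |  dp/dt·Δt = +0.015080  |  p_1 = 0.397080
  2  |  dp/dt·Δt = +0.014585  |  p_2 = 0.411665
  3  |  dp/dt·Δt = +0.014028  |  p_3 = 0.425693
  4  |  dp/dt·Δt = +0.013419  |  p_4 = 0.439113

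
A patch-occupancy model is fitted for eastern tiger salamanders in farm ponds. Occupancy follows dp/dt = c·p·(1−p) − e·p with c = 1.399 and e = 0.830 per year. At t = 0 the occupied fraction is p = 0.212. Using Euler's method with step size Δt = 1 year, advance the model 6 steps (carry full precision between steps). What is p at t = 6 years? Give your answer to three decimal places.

Update rule: p ← p + [c·p·(1−p) − e·p]·Δt with Δt = 1.
p: 0.21200 → 0.26975  (Δp = +0.05775)
p: 0.26975 → 0.32144  (Δp = +0.05169)
p: 0.32144 → 0.35979  (Δp = +0.03835)
p: 0.35979 → 0.38341  (Δp = +0.02362)
p: 0.38341 → 0.39591  (Δp = +0.01250)
p: 0.39591 → 0.40190  (Δp = +0.00599)

0.402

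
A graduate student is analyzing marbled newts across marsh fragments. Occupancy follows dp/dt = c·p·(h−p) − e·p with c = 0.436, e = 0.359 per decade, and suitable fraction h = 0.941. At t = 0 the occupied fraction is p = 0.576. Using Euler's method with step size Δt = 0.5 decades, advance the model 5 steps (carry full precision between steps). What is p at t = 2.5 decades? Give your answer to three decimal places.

Update rule: p ← p + [c·p·(h−p) − e·p]·Δt with Δt = 0.5.
t = 0.5: p = 0.57600 + (-0.05756) = 0.51844
t = 1: p = 0.51844 + (-0.04530) = 0.47314
t = 1.5: p = 0.47314 + (-0.03667) = 0.43647
t = 2: p = 0.43647 + (-0.03034) = 0.40613
t = 2.5: p = 0.40613 + (-0.02554) = 0.38058

0.381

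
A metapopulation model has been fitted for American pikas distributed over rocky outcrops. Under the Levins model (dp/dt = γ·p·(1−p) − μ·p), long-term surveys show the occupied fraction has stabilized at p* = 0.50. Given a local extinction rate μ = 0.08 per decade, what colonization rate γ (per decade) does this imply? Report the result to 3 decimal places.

At equilibrium γ(1−p*) = μ, so γ = μ/(1−p*).
γ = 0.08/(1 − 0.50) = 0.08/0.5000 = 0.1600.

0.160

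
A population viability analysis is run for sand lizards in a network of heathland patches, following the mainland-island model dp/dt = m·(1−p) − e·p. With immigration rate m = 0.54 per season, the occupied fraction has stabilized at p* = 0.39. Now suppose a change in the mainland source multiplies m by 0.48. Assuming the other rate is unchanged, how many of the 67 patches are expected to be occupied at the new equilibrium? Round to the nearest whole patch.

16

Balance m(1−p*) = e·p* gives e = m(1−p*)/p* = 0.54×0.61000/0.39000 = 0.84462.
New p* = m/(m+e) = 0.25920/(0.25920+0.84462) = 0.23482.
Expected occupied = 67 × 0.23482 = 15.73 ≈ 16.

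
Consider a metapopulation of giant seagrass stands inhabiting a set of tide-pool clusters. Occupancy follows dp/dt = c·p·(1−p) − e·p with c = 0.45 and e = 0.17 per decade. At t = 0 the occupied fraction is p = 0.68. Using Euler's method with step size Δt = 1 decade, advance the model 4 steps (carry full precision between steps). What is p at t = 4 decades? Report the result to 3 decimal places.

0.636

Update rule: p ← p + [c·p·(1−p) − e·p]·Δt with Δt = 1.
step 1: Δp = -0.01768, p = 0.66232
step 2: Δp = -0.01195, p = 0.65037
step 3: Δp = -0.00824, p = 0.64213
step 4: Δp = -0.00575, p = 0.63638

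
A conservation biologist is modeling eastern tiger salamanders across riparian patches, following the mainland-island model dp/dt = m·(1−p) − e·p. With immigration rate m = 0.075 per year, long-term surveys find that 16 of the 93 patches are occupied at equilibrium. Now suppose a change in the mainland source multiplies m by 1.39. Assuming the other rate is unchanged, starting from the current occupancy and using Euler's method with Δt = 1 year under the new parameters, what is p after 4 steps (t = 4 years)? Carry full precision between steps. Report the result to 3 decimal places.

0.220

Observed p* = 16/93 = 0.17204.
Balance m(1−p*) = e·p* gives e = m(1−p*)/p* = 0.075×0.82796/0.17204 = 0.36094.
Starting from p₀ = 0.17204; update p ← p + (dp/dt)·Δt with the new parameters.
p: 0.17204 → 0.19626  (Δp = +0.02422)
p: 0.19626 → 0.20921  (Δp = +0.01295)
p: 0.20921 → 0.21614  (Δp = +0.00693)
p: 0.21614 → 0.21984  (Δp = +0.00370)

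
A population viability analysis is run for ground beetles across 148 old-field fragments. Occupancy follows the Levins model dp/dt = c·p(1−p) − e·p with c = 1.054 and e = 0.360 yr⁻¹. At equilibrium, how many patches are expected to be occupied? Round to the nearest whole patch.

97

p* = 1 − e/c = 1 − 0.360/1.054 = 0.6584.
Expected occupied patches = N × p* = 148 × 0.6584 = 97.45 ≈ 97.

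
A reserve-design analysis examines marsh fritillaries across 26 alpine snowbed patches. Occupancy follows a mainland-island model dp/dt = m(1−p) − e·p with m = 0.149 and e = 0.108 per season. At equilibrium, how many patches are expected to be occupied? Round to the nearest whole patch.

p* = m/(m+e) = 0.149/0.2570 = 0.5798.
Expected occupied patches = N × p* = 26 × 0.5798 = 15.07 ≈ 15.

15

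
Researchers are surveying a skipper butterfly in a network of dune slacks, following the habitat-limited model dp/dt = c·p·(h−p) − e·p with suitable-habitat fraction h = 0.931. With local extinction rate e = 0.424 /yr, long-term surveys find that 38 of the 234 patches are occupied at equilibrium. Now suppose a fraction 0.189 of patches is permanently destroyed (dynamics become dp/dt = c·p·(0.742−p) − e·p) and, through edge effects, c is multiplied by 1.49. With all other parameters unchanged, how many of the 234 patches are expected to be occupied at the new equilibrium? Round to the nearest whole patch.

Observed p* = 38/234 = 0.16239.
Balance c(h−p*) = e gives c = e/(0.931 − 0.16239) = 0.424/0.76861 = 0.55165.
New p* = 0.742 − e/c = 0.742 − 0.42400/0.82196 = 0.22616.
Expected occupied = 234 × 0.22616 = 52.92 ≈ 53.

53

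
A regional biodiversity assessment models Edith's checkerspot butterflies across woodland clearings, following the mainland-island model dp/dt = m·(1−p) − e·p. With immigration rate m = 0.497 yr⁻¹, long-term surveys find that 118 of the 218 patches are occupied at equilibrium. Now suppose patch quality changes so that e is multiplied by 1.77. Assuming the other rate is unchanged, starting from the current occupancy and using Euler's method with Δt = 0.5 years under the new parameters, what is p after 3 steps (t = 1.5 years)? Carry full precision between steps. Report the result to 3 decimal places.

Observed p* = 118/218 = 0.54128.
Balance m(1−p*) = e·p* gives e = m(1−p*)/p* = 0.497×0.45872/0.54128 = 0.42119.
Starting from p₀ = 0.54128; update p ← p + (dp/dt)·Δt with the new parameters.
p: 0.54128 → 0.45351  (Δp = -0.08777)
p: 0.45351 → 0.42027  (Δp = -0.03324)
p: 0.42027 → 0.40768  (Δp = -0.01259)

0.408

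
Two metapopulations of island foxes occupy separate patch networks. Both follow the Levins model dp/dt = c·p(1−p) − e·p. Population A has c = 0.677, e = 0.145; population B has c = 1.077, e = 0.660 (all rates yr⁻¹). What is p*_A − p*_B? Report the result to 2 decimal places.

A: p*_A = 1 − 0.145/0.677 = 0.7858.
B: p*_B = 1 − 0.660/1.077 = 0.3872.
p*_A − p*_B = 0.7858 − 0.3872 = 0.3986.

0.40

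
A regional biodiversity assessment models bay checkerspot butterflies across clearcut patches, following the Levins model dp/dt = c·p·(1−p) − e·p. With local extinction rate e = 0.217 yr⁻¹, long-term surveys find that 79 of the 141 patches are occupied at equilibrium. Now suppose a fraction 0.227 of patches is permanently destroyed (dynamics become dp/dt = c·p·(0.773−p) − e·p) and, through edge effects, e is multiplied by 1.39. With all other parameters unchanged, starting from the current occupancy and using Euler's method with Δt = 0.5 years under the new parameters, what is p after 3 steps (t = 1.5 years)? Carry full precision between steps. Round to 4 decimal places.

Observed p* = 79/141 = 0.56028.
Balance c(1−p*) = e gives c = e/(1 − 0.56028) = 0.217/0.43972 = 0.49350.
Starting from p₀ = 0.56028; update p ← p + (dp/dt)·Δt with the new parameters.
  1  |  dp/dt·Δt = -0.055091  |  p_1 = 0.505193
  2  |  dp/dt·Δt = -0.042807  |  p_2 = 0.462386
  3  |  dp/dt·Δt = -0.034296  |  p_3 = 0.428090

0.4281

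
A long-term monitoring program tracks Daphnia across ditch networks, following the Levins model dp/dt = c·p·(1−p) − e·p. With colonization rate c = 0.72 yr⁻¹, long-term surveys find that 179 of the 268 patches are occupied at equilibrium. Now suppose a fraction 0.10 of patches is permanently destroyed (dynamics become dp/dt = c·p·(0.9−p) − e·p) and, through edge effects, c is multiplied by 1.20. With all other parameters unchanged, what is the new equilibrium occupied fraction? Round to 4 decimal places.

Observed p* = 179/268 = 0.66791.
Balance c(1−p*) = e gives e = 0.72×(1 − 0.66791) = 0.23910.
New p* = 0.9 − e/c = 0.9 − 0.23910/0.86400 = 0.62326.

0.6233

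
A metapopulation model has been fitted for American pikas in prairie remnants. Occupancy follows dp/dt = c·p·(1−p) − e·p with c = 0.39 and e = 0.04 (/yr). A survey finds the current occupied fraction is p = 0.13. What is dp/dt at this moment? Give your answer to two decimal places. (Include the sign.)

0.04

Colonization term: c·p·(1−p) = 0.39×0.13×0.8700 = 0.04411.
Extinction term: e·p = 0.00520.
dp/dt = 0.04411 − 0.00520 = 0.03891.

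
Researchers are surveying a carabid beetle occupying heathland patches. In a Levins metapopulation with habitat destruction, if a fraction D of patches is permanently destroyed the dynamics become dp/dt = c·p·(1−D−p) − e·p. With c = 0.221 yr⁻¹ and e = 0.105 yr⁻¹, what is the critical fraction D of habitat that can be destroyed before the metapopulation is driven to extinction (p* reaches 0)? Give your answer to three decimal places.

0.525

The nontrivial equilibrium is p* = (1−D) − e/c; extinction occurs when this hits zero.
So D_crit = 1 − e/c = 1 − 0.105/0.221 = 1 − 0.4751 = 0.5249.
Note this equals the original equilibrium occupancy — the Levins extinction-debt result.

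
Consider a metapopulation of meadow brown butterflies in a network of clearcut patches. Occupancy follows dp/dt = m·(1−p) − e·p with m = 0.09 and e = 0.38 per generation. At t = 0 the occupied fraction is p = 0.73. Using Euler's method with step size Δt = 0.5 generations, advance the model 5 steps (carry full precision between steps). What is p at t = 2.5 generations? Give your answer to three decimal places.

0.333

Update rule: p ← p + [m·(1−p) − e·p]·Δt with Δt = 0.5.
step 1: Δp = -0.12655, p = 0.60345
step 2: Δp = -0.09681, p = 0.50664
step 3: Δp = -0.07406, p = 0.43258
step 4: Δp = -0.05666, p = 0.37592
step 5: Δp = -0.04334, p = 0.33258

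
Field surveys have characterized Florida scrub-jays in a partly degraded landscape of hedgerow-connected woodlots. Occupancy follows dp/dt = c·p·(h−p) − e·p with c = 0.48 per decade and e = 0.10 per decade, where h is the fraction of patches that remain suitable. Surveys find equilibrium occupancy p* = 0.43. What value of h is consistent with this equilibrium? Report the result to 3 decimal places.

At equilibrium c(h−p*) = e, so h = p* + e/c.
h = 0.43 + 0.10/0.48 = 0.43 + 0.2083 = 0.6383.

0.638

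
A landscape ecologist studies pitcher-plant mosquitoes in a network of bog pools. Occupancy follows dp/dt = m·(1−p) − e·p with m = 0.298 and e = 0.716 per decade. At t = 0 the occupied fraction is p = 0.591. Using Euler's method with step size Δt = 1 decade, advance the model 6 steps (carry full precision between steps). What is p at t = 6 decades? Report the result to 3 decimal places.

Update rule: p ← p + [m·(1−p) − e·p]·Δt with Δt = 1.
  1  |  dp/dt·Δt = -0.301274  |  p_1 = 0.289726
  2  |  dp/dt·Δt = +0.004218  |  p_2 = 0.293944
  3  |  dp/dt·Δt = -0.000059  |  p_3 = 0.293885
  4  |  dp/dt·Δt = +0.000001  |  p_4 = 0.293886
  5  |  dp/dt·Δt = -0.000000  |  p_5 = 0.293886
  6  |  dp/dt·Δt = +0.000000  |  p_6 = 0.293886

0.294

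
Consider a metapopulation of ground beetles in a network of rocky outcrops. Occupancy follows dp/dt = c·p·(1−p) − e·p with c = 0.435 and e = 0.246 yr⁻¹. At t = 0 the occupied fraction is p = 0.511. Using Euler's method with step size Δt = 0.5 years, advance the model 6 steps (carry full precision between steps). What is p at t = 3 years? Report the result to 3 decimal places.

Update rule: p ← p + [c·p·(1−p) − e·p]·Δt with Δt = 0.5.
t = 0.5: p = 0.51100 + (-0.00850) = 0.50250
t = 1: p = 0.50250 + (-0.00743) = 0.49506
t = 1.5: p = 0.49506 + (-0.00652) = 0.48854
t = 2: p = 0.48854 + (-0.00574) = 0.48280
t = 2.5: p = 0.48280 + (-0.00507) = 0.47772
t = 3: p = 0.47772 + (-0.00449) = 0.47323

0.473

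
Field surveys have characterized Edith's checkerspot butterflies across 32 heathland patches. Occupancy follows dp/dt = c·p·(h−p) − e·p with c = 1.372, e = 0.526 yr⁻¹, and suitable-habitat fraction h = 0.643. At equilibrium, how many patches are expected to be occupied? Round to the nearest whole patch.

p* = h − e/c = 0.643 − 0.3834 = 0.2596.
Expected occupied patches = N × p* = 32 × 0.2596 = 8.31 ≈ 8.

8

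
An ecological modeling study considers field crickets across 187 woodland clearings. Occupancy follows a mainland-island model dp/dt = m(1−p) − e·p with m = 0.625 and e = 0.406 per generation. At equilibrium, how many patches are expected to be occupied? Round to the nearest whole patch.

p* = m/(m+e) = 0.625/1.0310 = 0.6062.
Expected occupied patches = N × p* = 187 × 0.6062 = 113.36 ≈ 113.

113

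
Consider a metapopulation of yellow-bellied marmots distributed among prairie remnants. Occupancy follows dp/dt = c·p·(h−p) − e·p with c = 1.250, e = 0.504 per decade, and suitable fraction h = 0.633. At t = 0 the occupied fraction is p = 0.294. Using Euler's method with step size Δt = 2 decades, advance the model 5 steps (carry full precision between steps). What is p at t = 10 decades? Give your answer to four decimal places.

0.2303

Update rule: p ← p + [c·p·(h−p) − e·p]·Δt with Δt = 2.
t = 2: p = 0.29400 + (-0.04719) = 0.24681
t = 4: p = 0.24681 + (-0.01050) = 0.23632
t = 6: p = 0.23632 + (-0.00385) = 0.23247
t = 8: p = 0.23247 + (-0.00155) = 0.23092
t = 10: p = 0.23092 + (-0.00064) = 0.23027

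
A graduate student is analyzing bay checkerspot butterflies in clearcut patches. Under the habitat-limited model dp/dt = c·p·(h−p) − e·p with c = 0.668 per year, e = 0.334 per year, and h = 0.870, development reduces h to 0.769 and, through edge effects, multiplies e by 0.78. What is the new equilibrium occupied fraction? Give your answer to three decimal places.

Before: p* = h − e/c = 0.870 − 0.334/0.668 = 0.870 − 0.5000 = 0.3700.
After: c = 0.668, e = 0.26052, h = 0.769; p* = 0.769 − 0.26052/0.668 = 0.3790.

0.379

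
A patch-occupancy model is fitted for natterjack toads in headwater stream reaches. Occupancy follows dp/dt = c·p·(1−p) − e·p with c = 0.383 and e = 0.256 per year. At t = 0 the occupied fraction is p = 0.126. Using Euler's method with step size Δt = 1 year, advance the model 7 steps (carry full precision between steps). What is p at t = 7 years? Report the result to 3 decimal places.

0.198

Update rule: p ← p + [c·p·(1−p) − e·p]·Δt with Δt = 1.
t = 1: p = 0.12600 + (+0.00992) = 0.13592
t = 2: p = 0.13592 + (+0.01019) = 0.14611
t = 3: p = 0.14611 + (+0.01038) = 0.15649
t = 4: p = 0.15649 + (+0.01049) = 0.16698
t = 5: p = 0.16698 + (+0.01053) = 0.17751
t = 6: p = 0.17751 + (+0.01048) = 0.18799
t = 7: p = 0.18799 + (+0.01034) = 0.19832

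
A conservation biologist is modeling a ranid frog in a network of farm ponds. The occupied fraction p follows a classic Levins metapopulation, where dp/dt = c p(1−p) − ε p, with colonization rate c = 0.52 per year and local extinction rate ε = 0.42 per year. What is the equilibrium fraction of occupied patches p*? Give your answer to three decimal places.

Setting dp/dt = 0 and dividing through by p* gives c·(1−p*) = ε.
So p* = 1 − ε/c = 1 − 0.42/0.52 = 1 − 0.8077 = 0.1923.

0.192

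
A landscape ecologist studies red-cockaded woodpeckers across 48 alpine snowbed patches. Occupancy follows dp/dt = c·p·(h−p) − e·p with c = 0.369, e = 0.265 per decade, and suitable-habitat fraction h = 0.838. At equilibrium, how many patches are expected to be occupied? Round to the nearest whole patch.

6

p* = h − e/c = 0.838 − 0.7182 = 0.1198.
Expected occupied patches = N × p* = 48 × 0.1198 = 5.75 ≈ 6.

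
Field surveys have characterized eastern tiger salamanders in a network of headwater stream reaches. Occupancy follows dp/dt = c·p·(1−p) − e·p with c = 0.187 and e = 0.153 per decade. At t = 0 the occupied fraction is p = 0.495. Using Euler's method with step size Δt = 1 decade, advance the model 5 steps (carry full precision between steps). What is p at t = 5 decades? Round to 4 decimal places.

Update rule: p ← p + [c·p·(1−p) − e·p]·Δt with Δt = 1.
p: 0.49500 → 0.46601  (Δp = -0.02899)
p: 0.46601 → 0.44124  (Δp = -0.02477)
p: 0.44124 → 0.41984  (Δp = -0.02141)
p: 0.41984 → 0.40115  (Δp = -0.01869)
p: 0.40115 → 0.38470  (Δp = -0.01645)

0.3847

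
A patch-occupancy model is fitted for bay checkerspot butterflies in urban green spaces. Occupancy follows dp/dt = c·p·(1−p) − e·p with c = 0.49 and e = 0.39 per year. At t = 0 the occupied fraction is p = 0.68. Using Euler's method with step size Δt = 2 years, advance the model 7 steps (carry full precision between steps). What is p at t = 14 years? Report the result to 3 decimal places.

Update rule: p ← p + [c·p·(1−p) − e·p]·Δt with Δt = 2.
t = 2: p = 0.68000 + (-0.31715) = 0.36285
t = 4: p = 0.36285 + (-0.05646) = 0.30639
t = 6: p = 0.30639 + (-0.03072) = 0.27567
t = 8: p = 0.27567 + (-0.01934) = 0.25633
t = 10: p = 0.25633 + (-0.01313) = 0.24321
t = 12: p = 0.24321 + (-0.00932) = 0.23388
t = 14: p = 0.23388 + (-0.00683) = 0.22705

0.227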